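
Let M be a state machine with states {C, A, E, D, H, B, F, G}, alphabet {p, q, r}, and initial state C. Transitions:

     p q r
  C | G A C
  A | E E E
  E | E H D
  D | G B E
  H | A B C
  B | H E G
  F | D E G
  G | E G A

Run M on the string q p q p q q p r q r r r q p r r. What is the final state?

start at C
read 'q': C → A
read 'p': A → E
read 'q': E → H
read 'p': H → A
read 'q': A → E
read 'q': E → H
read 'p': H → A
read 'r': A → E
read 'q': E → H
read 'r': H → C
read 'r': C → C
read 'r': C → C
read 'q': C → A
read 'p': A → E
read 'r': E → D
read 'r': D → E

E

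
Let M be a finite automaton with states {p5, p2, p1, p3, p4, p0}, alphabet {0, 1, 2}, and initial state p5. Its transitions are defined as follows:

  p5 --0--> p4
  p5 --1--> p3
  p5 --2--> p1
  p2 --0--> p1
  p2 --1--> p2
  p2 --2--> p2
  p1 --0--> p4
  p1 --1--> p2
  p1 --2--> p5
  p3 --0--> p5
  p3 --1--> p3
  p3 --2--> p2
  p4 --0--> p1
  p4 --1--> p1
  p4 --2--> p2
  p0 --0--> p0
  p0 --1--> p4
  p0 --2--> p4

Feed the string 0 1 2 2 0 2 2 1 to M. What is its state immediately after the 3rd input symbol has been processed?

start at p5
read '0': p5 → p4
read '1': p4 → p1
read '2': p1 → p5
After 3 symbols: p5.

p5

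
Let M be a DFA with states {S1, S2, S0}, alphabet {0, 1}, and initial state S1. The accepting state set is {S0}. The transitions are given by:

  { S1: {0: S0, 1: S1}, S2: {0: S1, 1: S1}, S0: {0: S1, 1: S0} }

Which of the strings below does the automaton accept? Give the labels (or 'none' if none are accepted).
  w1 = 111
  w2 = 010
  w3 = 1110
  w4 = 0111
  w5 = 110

w3, w4, w5

w1:
  start at S1
  read '1': S1 → S1
  read '1': S1 → S1
  read '1': S1 → S1
  end S1, rejected
w2:
  start at S1
  read '0': S1 → S0
  read '1': S0 → S0
  read '0': S0 → S1
  end S1, rejected
w3:
  start at S1
  read '1': S1 → S1
  read '1': S1 → S1
  read '1': S1 → S1
  read '0': S1 → S0
  end S0, accepted
w4:
  start at S1
  read '0': S1 → S0
  read '1': S0 → S0
  read '1': S0 → S0
  read '1': S0 → S0
  end S0, accepted
w5:
  start at S1
  read '1': S1 → S1
  read '1': S1 → S1
  read '0': S1 → S0
  end S0, accepted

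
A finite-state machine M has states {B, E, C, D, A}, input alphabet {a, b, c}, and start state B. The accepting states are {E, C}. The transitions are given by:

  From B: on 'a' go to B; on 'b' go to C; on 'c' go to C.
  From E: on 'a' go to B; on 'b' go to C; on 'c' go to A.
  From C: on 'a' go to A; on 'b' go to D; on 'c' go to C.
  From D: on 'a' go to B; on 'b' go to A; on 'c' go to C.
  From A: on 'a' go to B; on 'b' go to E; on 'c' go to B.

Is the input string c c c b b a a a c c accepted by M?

Yes

start at B
read 'c': B → C
read 'c': C → C
read 'c': C → C
read 'b': C → D
read 'b': D → A
read 'a': A → B
read 'a': B → B
read 'a': B → B
read 'c': B → C
read 'c': C → C
End state C is accepting.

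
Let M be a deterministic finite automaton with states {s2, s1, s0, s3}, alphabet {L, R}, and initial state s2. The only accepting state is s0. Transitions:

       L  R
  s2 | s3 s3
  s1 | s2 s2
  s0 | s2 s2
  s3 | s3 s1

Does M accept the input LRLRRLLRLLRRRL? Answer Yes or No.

No

Trace: s2 -L-> s3 -R-> s1 -L-> s2 -R-> s3 -R-> s1 -L-> s2 -L-> s3 -R-> s1 -L-> s2 -L-> s3 -R-> s1 -R-> s2 -R-> s3 -L-> s3
End state s3 is not accepting.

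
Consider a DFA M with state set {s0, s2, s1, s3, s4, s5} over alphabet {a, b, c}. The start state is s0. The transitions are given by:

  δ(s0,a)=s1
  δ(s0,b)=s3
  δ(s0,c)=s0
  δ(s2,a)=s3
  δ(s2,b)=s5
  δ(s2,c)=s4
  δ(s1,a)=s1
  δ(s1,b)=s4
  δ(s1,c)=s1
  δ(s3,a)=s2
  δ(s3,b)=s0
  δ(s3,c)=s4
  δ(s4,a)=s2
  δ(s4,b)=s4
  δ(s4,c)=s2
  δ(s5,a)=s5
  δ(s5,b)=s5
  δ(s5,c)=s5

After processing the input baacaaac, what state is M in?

Trace: s0 -b-> s3 -a-> s2 -a-> s3 -c-> s4 -a-> s2 -a-> s3 -a-> s2 -c-> s4

s4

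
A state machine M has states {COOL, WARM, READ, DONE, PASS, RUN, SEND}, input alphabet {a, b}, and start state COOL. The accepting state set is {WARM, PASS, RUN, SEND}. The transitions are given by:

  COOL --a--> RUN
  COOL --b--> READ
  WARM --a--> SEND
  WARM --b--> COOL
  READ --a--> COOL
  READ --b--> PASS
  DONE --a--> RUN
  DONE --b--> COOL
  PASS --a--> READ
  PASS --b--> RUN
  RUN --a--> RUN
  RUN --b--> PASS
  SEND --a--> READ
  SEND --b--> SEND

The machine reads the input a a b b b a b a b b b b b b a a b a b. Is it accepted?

Yes

Trace: COOL -a-> RUN -a-> RUN -b-> PASS -b-> RUN -b-> PASS -a-> READ -b-> PASS -a-> READ -b-> PASS -b-> RUN -b-> PASS -b-> RUN -b-> PASS -b-> RUN -a-> RUN -a-> RUN -b-> PASS -a-> READ -b-> PASS
End state PASS is accepting.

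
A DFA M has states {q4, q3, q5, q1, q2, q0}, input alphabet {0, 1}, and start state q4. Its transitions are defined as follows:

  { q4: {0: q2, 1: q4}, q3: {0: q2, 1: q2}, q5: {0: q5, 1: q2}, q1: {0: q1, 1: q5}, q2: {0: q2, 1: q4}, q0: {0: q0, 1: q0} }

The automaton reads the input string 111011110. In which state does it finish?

q2

start at q4
read '1': q4 → q4
read '1': q4 → q4
read '1': q4 → q4
read '0': q4 → q2
read '1': q2 → q4
read '1': q4 → q4
read '1': q4 → q4
read '1': q4 → q4
read '0': q4 → q2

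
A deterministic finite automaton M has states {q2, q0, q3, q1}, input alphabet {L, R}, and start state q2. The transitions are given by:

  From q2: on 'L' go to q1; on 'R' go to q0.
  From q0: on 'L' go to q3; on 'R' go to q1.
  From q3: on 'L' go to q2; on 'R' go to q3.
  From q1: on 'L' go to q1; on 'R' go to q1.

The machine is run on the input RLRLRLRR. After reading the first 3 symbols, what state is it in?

start at q2
read 'R': q2 → q0
read 'L': q0 → q3
read 'R': q3 → q3
After 3 symbols: q3.

q3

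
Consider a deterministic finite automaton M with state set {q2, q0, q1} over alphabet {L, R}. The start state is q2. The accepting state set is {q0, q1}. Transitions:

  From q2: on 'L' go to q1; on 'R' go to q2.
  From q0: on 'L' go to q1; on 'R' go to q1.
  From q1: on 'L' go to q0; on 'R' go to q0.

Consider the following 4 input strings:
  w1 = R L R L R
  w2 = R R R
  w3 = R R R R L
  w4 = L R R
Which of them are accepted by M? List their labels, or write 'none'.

w1: q2 → q2 → q1 → q0 → q1 → q0  → end q0, accepted
w2: q2 → q2 → q2 → q2  → end q2, rejected
w3: q2 → q2 → q2 → q2 → q2 → q1  → end q1, accepted
w4: q2 → q1 → q0 → q1  → end q1, accepted

w1, w3, w4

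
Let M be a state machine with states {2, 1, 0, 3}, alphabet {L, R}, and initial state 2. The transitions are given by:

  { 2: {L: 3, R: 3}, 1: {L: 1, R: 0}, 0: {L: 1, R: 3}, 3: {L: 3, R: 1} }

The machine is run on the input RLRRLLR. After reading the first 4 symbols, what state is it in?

0

2 → 3 → 3 → 1 → 0
After 4 symbols: 0.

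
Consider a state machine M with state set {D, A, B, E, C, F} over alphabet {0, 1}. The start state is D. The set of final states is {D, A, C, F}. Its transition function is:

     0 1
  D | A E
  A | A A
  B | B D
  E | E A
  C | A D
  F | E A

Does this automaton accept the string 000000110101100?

Yes

Trace: D -0-> A -0-> A -0-> A -0-> A -0-> A -0-> A -1-> A -1-> A -0-> A -1-> A -0-> A -1-> A -1-> A -0-> A -0-> A
End state A is accepting.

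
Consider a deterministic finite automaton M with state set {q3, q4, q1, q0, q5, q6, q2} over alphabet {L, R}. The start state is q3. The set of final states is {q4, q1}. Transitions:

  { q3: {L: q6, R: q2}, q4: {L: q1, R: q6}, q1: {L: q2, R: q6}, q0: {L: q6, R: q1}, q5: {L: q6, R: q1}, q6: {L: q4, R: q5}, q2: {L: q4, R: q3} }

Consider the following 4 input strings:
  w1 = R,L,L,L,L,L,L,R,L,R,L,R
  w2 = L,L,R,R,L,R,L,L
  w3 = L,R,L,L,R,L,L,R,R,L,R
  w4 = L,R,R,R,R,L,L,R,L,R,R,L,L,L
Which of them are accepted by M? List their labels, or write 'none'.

w1: q3 → q2 → q4 → q1 → q2 → q4 → q1 → q2 → q3 → q6 → q5 → q6 → q5  → end q5, rejected
w2: q3 → q6 → q4 → q6 → q5 → q6 → q5 → q6 → q4  → end q4, accepted
w3: q3 → q6 → q5 → q6 → q4 → q6 → q4 → q1 → q6 → q5 → q6 → q5  → end q5, rejected
w4: q3 → q6 → q5 → q1 → q6 → q5 → q6 → q4 → q6 → q4 → q6 → q5 → q6 → q4 → q1  → end q1, accepted

w2, w4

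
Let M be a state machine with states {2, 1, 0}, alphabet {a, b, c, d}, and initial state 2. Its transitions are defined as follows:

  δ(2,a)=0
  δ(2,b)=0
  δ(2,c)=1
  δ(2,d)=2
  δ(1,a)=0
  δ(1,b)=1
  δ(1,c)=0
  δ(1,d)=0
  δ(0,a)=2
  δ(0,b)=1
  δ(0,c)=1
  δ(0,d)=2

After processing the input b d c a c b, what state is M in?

1

Trace: 2 -b-> 0 -d-> 2 -c-> 1 -a-> 0 -c-> 1 -b-> 1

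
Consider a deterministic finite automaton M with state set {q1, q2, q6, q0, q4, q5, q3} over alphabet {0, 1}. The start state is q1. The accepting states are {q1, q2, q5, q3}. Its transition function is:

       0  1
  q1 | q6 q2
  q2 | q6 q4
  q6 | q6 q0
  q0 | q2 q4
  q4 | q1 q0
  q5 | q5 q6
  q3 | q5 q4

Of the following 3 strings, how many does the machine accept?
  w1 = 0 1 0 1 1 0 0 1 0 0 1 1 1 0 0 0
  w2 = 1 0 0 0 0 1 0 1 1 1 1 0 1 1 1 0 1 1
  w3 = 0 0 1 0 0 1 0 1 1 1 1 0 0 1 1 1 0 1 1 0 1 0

1

w1: q1 → q6 → q0 → q2 → q4 → q0 → q2 → q6 → q0 → q2 → q6 → q0 → q4 → q0 → q2 → q6 → q6  → end q6, rejected
w2: q1 → q2 → q6 → q6 → q6 → q6 → q0 → q2 → q4 → q0 → q4 → q0 → q2 → q4 → q0 → q4 → q1 → q2 → q4  → end q4, rejected
w3: q1 → q6 → q6 → q0 → q2 → q6 → q0 → q2 → q4 → q0 → q4 → q0 → q2 → q6 → q0 → q4 → q0 → q2 → q4 → q0 → q2 → q4 → q1  → end q1, accepted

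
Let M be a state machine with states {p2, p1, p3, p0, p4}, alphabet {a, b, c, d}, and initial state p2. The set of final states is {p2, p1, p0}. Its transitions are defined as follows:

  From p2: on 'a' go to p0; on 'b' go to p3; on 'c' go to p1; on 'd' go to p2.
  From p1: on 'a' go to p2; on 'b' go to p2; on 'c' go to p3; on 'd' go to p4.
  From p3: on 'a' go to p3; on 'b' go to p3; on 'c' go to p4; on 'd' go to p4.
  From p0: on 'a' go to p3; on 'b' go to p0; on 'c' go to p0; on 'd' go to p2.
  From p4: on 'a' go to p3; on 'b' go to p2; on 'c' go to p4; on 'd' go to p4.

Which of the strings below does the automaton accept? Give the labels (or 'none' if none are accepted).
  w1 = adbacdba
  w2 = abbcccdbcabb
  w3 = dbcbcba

w1:
  start at p2
  read 'a': p2 → p0
  read 'd': p0 → p2
  read 'b': p2 → p3
  read 'a': p3 → p3
  read 'c': p3 → p4
  read 'd': p4 → p4
  read 'b': p4 → p2
  read 'a': p2 → p0
  end p0, accepted
w2:
  start at p2
  read 'a': p2 → p0
  read 'b': p0 → p0
  read 'b': p0 → p0
  read 'c': p0 → p0
  read 'c': p0 → p0
  read 'c': p0 → p0
  read 'd': p0 → p2
  read 'b': p2 → p3
  read 'c': p3 → p4
  read 'a': p4 → p3
  read 'b': p3 → p3
  read 'b': p3 → p3
  end p3, rejected
w3:
  start at p2
  read 'd': p2 → p2
  read 'b': p2 → p3
  read 'c': p3 → p4
  read 'b': p4 → p2
  read 'c': p2 → p1
  read 'b': p1 → p2
  read 'a': p2 → p0
  end p0, accepted

w1, w3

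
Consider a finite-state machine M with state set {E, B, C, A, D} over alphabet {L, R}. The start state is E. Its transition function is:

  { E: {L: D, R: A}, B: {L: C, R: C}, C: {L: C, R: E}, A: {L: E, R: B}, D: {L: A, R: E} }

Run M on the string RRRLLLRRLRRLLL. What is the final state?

C

start at E
read 'R': E → A
read 'R': A → B
read 'R': B → C
read 'L': C → C
read 'L': C → C
read 'L': C → C
read 'R': C → E
read 'R': E → A
read 'L': A → E
read 'R': E → A
read 'R': A → B
read 'L': B → C
read 'L': C → C
read 'L': C → C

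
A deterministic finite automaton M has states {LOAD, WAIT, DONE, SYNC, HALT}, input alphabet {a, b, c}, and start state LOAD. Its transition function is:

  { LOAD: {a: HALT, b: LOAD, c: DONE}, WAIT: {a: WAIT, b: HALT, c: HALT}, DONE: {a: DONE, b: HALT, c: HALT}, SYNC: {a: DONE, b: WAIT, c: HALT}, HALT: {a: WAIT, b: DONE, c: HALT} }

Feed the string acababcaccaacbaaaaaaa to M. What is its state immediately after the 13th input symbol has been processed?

LOAD → HALT → HALT → WAIT → HALT → WAIT → HALT → HALT → WAIT → HALT → HALT → WAIT → WAIT → HALT
After 13 symbols: HALT.

HALT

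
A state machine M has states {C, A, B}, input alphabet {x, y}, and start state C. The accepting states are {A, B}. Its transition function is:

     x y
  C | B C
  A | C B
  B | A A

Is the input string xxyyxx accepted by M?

C → B → A → B → A → C → B
End state B is accepting.

Yes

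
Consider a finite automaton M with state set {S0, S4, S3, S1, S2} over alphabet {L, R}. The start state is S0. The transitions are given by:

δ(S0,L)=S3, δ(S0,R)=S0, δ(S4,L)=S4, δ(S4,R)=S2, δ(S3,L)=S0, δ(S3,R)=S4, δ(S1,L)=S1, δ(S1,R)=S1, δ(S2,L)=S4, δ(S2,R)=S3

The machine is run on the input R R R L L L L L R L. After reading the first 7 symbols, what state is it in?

S0

Trace: S0 -R-> S0 -R-> S0 -R-> S0 -L-> S3 -L-> S0 -L-> S3 -L-> S0
After 7 symbols: S0.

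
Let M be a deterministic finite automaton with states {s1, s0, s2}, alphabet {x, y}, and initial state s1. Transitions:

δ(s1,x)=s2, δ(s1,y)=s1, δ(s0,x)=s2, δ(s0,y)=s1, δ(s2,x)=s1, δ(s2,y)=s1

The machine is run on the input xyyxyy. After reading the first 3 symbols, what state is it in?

start at s1
read 'x': s1 → s2
read 'y': s2 → s1
read 'y': s1 → s1
After 3 symbols: s1.

s1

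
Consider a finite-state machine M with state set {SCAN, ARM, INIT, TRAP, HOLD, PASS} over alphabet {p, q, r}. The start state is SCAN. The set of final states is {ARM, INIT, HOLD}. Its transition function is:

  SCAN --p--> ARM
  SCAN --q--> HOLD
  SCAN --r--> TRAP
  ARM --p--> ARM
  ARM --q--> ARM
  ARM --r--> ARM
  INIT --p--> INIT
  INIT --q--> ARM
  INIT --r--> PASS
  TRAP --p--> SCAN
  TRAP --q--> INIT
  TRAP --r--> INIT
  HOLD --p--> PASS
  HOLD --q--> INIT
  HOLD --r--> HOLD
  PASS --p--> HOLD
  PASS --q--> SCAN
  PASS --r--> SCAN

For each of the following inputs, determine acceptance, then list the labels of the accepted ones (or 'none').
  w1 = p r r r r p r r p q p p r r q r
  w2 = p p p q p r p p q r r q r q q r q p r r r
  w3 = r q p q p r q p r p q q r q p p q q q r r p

w1, w2, w3

w1: SCAN → ARM → ARM → ARM → ARM → ARM → ARM → ARM → ARM → ARM → ARM → ARM → ARM → ARM → ARM → ARM → ARM  → end ARM, accepted
w2: SCAN → ARM → ARM → ARM → ARM → ARM → ARM → ARM → ARM → ARM → ARM → ARM → ARM → ARM → ARM → ARM → ARM → ARM → ARM → ARM → ARM → ARM  → end ARM, accepted
w3: SCAN → TRAP → INIT → INIT → ARM → ARM → ARM → ARM → ARM → ARM → ARM → ARM → ARM → ARM → ARM → ARM → ARM → ARM → ARM → ARM → ARM → ARM → ARM  → end ARM, accepted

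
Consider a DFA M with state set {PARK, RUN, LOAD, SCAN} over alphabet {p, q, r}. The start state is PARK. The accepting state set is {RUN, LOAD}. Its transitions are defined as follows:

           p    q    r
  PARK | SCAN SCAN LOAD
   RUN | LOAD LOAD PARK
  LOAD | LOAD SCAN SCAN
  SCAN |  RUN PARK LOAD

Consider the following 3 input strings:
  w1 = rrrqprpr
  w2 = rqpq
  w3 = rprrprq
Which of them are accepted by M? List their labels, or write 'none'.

w1, w2

w1: PARK → LOAD → SCAN → LOAD → SCAN → RUN → PARK → SCAN → LOAD  → end LOAD, accepted
w2: PARK → LOAD → SCAN → RUN → LOAD  → end LOAD, accepted
w3: PARK → LOAD → LOAD → SCAN → LOAD → LOAD → SCAN → PARK  → end PARK, rejected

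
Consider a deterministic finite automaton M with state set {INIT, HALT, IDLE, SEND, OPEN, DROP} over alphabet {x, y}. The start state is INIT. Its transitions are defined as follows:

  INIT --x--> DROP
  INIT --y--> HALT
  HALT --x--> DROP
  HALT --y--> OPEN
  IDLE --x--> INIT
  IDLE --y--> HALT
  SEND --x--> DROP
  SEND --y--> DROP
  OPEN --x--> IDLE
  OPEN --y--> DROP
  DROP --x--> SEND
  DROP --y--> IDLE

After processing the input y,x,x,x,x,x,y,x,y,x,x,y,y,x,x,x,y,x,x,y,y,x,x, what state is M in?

SEND

start at INIT
read 'y': INIT → HALT
read 'x': HALT → DROP
read 'x': DROP → SEND
read 'x': SEND → DROP
read 'x': DROP → SEND
read 'x': SEND → DROP
read 'y': DROP → IDLE
read 'x': IDLE → INIT
read 'y': INIT → HALT
read 'x': HALT → DROP
read 'x': DROP → SEND
read 'y': SEND → DROP
read 'y': DROP → IDLE
read 'x': IDLE → INIT
read 'x': INIT → DROP
read 'x': DROP → SEND
read 'y': SEND → DROP
read 'x': DROP → SEND
read 'x': SEND → DROP
read 'y': DROP → IDLE
read 'y': IDLE → HALT
read 'x': HALT → DROP
read 'x': DROP → SEND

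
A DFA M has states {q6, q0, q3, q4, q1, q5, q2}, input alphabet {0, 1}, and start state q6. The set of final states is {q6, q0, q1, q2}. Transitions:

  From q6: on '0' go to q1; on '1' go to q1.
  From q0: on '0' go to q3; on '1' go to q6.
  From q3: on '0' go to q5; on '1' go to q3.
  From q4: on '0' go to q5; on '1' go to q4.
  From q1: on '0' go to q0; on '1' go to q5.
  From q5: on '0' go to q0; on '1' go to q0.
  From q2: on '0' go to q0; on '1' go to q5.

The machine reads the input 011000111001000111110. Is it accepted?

start at q6
read '0': q6 → q1
read '1': q1 → q5
read '1': q5 → q0
read '0': q0 → q3
read '0': q3 → q5
read '0': q5 → q0
read '1': q0 → q6
read '1': q6 → q1
read '1': q1 → q5
read '0': q5 → q0
read '0': q0 → q3
read '1': q3 → q3
read '0': q3 → q5
read '0': q5 → q0
read '0': q0 → q3
read '1': q3 → q3
read '1': q3 → q3
read '1': q3 → q3
read '1': q3 → q3
read '1': q3 → q3
read '0': q3 → q5
End state q5 is not accepting.

No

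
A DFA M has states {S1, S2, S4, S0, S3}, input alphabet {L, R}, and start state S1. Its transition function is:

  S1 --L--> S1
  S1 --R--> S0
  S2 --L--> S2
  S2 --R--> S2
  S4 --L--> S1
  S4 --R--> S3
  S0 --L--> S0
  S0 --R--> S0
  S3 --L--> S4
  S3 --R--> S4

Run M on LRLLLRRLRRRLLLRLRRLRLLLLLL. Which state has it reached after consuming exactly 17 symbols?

S0

start at S1
read 'L': S1 → S1
read 'R': S1 → S0
read 'L': S0 → S0
read 'L': S0 → S0
read 'L': S0 → S0
read 'R': S0 → S0
read 'R': S0 → S0
read 'L': S0 → S0
read 'R': S0 → S0
read 'R': S0 → S0
read 'R': S0 → S0
read 'L': S0 → S0
read 'L': S0 → S0
read 'L': S0 → S0
read 'R': S0 → S0
read 'L': S0 → S0
read 'R': S0 → S0
After 17 symbols: S0.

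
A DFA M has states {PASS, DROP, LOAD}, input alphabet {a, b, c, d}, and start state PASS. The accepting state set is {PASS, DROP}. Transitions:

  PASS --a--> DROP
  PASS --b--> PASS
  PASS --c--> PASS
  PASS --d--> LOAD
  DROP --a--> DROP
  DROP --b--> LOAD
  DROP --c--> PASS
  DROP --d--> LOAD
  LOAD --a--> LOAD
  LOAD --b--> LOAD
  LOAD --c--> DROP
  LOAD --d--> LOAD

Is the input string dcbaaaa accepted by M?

No

Trace: PASS -d-> LOAD -c-> DROP -b-> LOAD -a-> LOAD -a-> LOAD -a-> LOAD -a-> LOAD
End state LOAD is not accepting.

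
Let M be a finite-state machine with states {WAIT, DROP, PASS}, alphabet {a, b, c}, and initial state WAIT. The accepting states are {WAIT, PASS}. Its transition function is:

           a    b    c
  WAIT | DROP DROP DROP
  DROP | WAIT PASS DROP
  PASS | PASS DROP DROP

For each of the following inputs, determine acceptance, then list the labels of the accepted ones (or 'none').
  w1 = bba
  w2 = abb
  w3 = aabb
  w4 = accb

w1, w3, w4

w1: Trace: WAIT -b-> DROP -b-> PASS -a-> PASS  → end PASS, accepted
w2: Trace: WAIT -a-> DROP -b-> PASS -b-> DROP  → end DROP, rejected
w3: Trace: WAIT -a-> DROP -a-> WAIT -b-> DROP -b-> PASS  → end PASS, accepted
w4: Trace: WAIT -a-> DROP -c-> DROP -c-> DROP -b-> PASS  → end PASS, accepted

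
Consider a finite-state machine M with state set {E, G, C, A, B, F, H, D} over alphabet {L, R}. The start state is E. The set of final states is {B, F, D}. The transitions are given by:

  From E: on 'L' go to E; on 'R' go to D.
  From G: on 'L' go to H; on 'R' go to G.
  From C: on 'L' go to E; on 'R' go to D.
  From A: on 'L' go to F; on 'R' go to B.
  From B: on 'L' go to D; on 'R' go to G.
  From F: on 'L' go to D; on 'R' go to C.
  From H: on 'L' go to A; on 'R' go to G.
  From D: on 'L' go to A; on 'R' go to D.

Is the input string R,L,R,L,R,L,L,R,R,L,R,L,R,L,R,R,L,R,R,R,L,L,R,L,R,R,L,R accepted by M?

Yes

E → D → A → B → D → D → A → F → C → D → A → B → D → D → A → B → G → H → G → G → G → H → A → B → D → D → D → A → B
End state B is accepting.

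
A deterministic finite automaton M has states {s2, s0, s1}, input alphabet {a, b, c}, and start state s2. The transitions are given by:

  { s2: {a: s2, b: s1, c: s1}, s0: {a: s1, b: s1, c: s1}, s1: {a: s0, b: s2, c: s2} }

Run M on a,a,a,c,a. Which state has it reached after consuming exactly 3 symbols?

s2

start at s2
read 'a': s2 → s2
read 'a': s2 → s2
read 'a': s2 → s2
After 3 symbols: s2.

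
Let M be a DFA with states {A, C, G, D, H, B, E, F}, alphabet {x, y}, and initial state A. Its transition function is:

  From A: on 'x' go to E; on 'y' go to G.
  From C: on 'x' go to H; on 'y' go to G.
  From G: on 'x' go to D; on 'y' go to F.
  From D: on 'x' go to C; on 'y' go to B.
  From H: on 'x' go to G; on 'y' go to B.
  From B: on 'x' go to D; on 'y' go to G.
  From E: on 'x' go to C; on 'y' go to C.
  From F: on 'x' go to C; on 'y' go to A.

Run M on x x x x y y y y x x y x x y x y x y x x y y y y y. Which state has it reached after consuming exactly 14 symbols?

Trace: A -x-> E -x-> C -x-> H -x-> G -y-> F -y-> A -y-> G -y-> F -x-> C -x-> H -y-> B -x-> D -x-> C -y-> G
After 14 symbols: G.

G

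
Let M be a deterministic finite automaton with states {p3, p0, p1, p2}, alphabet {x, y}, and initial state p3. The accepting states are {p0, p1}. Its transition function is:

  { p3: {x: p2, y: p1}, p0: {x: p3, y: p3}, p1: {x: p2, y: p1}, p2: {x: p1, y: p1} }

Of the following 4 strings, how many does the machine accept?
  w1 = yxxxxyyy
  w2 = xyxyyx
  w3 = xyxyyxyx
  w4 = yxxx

1

w1: p3 → p1 → p2 → p1 → p2 → p1 → p1 → p1 → p1  → end p1, accepted
w2: p3 → p2 → p1 → p2 → p1 → p1 → p2  → end p2, rejected
w3: p3 → p2 → p1 → p2 → p1 → p1 → p2 → p1 → p2  → end p2, rejected
w4: p3 → p1 → p2 → p1 → p2  → end p2, rejected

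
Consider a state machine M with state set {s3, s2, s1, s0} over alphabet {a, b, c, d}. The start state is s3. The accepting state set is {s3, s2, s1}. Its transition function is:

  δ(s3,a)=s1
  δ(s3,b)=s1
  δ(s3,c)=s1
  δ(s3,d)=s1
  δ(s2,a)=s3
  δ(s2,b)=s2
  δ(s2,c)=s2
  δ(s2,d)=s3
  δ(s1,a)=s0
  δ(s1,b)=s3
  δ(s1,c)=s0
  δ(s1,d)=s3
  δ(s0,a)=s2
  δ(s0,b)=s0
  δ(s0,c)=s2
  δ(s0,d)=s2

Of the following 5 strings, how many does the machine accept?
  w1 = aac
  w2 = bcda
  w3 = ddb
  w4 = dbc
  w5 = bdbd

5

w1:
  start at s3
  read 'a': s3 → s1
  read 'a': s1 → s0
  read 'c': s0 → s2
  end s2, accepted
w2:
  start at s3
  read 'b': s3 → s1
  read 'c': s1 → s0
  read 'd': s0 → s2
  read 'a': s2 → s3
  end s3, accepted
w3:
  start at s3
  read 'd': s3 → s1
  read 'd': s1 → s3
  read 'b': s3 → s1
  end s1, accepted
w4:
  start at s3
  read 'd': s3 → s1
  read 'b': s1 → s3
  read 'c': s3 → s1
  end s1, accepted
w5:
  start at s3
  read 'b': s3 → s1
  read 'd': s1 → s3
  read 'b': s3 → s1
  read 'd': s1 → s3
  end s3, accepted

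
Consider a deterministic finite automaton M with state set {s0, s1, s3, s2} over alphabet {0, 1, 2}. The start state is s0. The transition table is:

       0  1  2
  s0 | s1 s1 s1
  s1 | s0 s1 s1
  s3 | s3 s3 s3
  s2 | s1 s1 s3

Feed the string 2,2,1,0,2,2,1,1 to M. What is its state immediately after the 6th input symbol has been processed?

Trace: s0 -2-> s1 -2-> s1 -1-> s1 -0-> s0 -2-> s1 -2-> s1
After 6 symbols: s1.

s1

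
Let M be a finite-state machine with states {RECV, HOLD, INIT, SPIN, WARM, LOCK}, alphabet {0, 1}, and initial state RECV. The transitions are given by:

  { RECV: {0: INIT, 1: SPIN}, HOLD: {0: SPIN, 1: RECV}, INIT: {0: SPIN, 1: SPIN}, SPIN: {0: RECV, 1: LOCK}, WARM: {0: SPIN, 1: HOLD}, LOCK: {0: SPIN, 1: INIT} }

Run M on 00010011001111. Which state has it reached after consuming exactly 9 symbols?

RECV → INIT → SPIN → RECV → SPIN → RECV → INIT → SPIN → LOCK → SPIN
After 9 symbols: SPIN.

SPIN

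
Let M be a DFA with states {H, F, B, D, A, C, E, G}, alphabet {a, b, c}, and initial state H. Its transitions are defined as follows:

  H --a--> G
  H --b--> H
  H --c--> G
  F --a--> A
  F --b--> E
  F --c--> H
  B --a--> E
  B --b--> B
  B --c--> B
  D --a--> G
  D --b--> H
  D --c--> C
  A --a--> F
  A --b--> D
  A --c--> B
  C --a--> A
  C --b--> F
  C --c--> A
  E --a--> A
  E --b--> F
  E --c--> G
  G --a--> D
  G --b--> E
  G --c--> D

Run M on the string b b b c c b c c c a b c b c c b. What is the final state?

E

H → H → H → H → G → D → H → G → D → C → A → D → C → F → H → G → E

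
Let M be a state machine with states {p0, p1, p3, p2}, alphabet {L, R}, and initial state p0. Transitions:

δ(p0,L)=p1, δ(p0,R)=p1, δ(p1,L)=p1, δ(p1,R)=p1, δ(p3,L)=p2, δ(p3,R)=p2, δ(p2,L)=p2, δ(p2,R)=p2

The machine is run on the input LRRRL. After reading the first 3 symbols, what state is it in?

Trace: p0 -L-> p1 -R-> p1 -R-> p1
After 3 symbols: p1.

p1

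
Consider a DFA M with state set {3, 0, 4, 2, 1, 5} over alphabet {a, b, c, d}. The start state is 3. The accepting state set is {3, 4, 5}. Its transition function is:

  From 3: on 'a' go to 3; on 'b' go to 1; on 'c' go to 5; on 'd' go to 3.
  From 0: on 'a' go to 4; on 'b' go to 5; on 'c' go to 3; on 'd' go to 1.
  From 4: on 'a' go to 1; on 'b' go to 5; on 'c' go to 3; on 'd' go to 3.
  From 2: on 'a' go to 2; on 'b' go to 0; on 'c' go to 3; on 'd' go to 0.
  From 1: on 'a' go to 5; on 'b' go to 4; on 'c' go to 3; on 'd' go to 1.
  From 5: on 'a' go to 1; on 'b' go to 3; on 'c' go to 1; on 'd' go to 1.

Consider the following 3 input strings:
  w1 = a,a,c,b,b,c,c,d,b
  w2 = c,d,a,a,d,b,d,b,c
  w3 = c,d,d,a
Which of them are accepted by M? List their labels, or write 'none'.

w1, w2, w3

w1: 3 → 3 → 3 → 5 → 3 → 1 → 3 → 5 → 1 → 4  → end 4, accepted
w2: 3 → 5 → 1 → 5 → 1 → 1 → 4 → 3 → 1 → 3  → end 3, accepted
w3: 3 → 5 → 1 → 1 → 5  → end 5, accepted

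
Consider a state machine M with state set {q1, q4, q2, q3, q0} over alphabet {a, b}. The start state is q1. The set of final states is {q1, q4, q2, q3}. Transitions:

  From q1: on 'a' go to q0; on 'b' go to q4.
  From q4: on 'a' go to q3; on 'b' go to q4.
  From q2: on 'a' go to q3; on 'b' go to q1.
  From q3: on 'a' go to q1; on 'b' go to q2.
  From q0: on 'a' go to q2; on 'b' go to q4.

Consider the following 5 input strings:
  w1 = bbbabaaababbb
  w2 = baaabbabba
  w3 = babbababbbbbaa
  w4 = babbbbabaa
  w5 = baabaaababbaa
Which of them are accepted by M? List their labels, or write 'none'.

w1: q1 → q4 → q4 → q4 → q3 → q2 → q3 → q1 → q0 → q4 → q3 → q2 → q1 → q4  → end q4, accepted
w2: q1 → q4 → q3 → q1 → q0 → q4 → q4 → q3 → q2 → q1 → q0  → end q0, rejected
w3: q1 → q4 → q3 → q2 → q1 → q0 → q4 → q3 → q2 → q1 → q4 → q4 → q4 → q3 → q1  → end q1, accepted
w4: q1 → q4 → q3 → q2 → q1 → q4 → q4 → q3 → q2 → q3 → q1  → end q1, accepted
w5: q1 → q4 → q3 → q1 → q4 → q3 → q1 → q0 → q4 → q3 → q2 → q1 → q0 → q2  → end q2, accepted

w1, w3, w4, w5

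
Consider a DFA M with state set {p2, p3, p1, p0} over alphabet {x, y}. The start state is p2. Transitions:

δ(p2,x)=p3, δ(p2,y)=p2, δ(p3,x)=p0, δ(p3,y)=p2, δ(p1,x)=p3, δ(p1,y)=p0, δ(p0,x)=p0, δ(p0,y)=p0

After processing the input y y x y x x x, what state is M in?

p0

start at p2
read 'y': p2 → p2
read 'y': p2 → p2
read 'x': p2 → p3
read 'y': p3 → p2
read 'x': p2 → p3
read 'x': p3 → p0
read 'x': p0 → p0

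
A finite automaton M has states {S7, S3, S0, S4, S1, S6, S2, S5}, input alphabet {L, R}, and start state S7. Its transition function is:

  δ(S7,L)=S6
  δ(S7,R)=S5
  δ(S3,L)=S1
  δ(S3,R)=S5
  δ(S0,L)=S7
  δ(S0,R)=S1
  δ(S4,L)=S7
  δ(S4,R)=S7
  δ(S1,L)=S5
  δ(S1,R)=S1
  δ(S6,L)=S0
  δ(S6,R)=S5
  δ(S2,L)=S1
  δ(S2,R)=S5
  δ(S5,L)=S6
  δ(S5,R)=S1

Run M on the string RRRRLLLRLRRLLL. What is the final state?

S7 → S5 → S1 → S1 → S1 → S5 → S6 → S0 → S1 → S5 → S1 → S1 → S5 → S6 → S0

S0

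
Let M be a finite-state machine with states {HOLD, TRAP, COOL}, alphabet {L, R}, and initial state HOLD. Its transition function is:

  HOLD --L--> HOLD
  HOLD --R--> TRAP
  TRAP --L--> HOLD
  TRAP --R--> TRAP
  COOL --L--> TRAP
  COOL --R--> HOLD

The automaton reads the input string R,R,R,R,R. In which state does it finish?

start at HOLD
read 'R': HOLD → TRAP
read 'R': TRAP → TRAP
read 'R': TRAP → TRAP
read 'R': TRAP → TRAP
read 'R': TRAP → TRAP

TRAP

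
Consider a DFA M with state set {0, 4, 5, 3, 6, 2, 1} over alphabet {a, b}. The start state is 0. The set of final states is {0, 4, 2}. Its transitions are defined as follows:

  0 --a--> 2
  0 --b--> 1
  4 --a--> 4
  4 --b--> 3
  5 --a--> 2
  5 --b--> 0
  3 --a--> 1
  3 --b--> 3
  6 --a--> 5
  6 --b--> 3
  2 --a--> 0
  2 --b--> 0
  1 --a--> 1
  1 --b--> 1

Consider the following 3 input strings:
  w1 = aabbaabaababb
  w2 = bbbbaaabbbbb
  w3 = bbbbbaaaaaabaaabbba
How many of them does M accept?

w1: 0 → 2 → 0 → 1 → 1 → 1 → 1 → 1 → 1 → 1 → 1 → 1 → 1 → 1  → end 1, rejected
w2: 0 → 1 → 1 → 1 → 1 → 1 → 1 → 1 → 1 → 1 → 1 → 1 → 1  → end 1, rejected
w3: 0 → 1 → 1 → 1 → 1 → 1 → 1 → 1 → 1 → 1 → 1 → 1 → 1 → 1 → 1 → 1 → 1 → 1 → 1 → 1  → end 1, rejected

0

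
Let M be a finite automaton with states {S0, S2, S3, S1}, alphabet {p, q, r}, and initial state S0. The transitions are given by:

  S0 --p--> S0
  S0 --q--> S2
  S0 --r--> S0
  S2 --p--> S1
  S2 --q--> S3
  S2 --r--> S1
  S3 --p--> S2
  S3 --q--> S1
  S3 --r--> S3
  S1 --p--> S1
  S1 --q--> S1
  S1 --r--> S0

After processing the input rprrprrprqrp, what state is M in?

S1

start at S0
read 'r': S0 → S0
read 'p': S0 → S0
read 'r': S0 → S0
read 'r': S0 → S0
read 'p': S0 → S0
read 'r': S0 → S0
read 'r': S0 → S0
read 'p': S0 → S0
read 'r': S0 → S0
read 'q': S0 → S2
read 'r': S2 → S1
read 'p': S1 → S1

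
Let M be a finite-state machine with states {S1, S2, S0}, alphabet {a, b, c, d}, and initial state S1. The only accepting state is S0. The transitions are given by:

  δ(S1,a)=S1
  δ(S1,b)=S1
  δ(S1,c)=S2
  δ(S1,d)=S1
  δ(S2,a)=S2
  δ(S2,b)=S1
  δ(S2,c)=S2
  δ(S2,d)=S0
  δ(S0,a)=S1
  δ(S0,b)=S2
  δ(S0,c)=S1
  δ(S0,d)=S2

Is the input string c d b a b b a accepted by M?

No

S1 → S2 → S0 → S2 → S2 → S1 → S1 → S1
End state S1 is not accepting.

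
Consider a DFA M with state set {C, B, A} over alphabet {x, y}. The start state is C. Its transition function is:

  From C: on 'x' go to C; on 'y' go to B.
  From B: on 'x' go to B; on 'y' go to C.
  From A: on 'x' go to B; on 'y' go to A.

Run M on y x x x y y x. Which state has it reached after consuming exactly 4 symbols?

B

C → B → B → B → B
After 4 symbols: B.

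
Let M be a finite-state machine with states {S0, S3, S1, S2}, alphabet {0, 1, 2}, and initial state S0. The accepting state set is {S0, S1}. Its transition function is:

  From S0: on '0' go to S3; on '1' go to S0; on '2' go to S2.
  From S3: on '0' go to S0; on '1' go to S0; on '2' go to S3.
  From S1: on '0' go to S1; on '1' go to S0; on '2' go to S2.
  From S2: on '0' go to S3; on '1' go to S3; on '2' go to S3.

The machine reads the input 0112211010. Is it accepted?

S0 → S3 → S0 → S0 → S2 → S3 → S0 → S0 → S3 → S0 → S3
End state S3 is not accepting.

No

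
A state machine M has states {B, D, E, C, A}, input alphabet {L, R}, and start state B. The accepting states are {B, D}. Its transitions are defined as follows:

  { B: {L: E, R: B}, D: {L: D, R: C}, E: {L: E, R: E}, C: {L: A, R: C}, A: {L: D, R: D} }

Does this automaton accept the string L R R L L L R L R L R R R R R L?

Trace: B -L-> E -R-> E -R-> E -L-> E -L-> E -L-> E -R-> E -L-> E -R-> E -L-> E -R-> E -R-> E -R-> E -R-> E -R-> E -L-> E
End state E is not accepting.

No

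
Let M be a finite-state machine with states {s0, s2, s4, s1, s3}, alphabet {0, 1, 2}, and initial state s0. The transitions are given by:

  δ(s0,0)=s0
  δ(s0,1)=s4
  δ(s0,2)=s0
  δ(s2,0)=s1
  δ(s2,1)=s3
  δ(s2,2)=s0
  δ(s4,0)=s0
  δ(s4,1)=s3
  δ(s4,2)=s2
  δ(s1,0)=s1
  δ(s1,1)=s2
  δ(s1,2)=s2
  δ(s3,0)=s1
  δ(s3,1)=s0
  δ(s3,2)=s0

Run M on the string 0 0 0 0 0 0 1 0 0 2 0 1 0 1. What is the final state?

s4

Trace: s0 -0-> s0 -0-> s0 -0-> s0 -0-> s0 -0-> s0 -0-> s0 -1-> s4 -0-> s0 -0-> s0 -2-> s0 -0-> s0 -1-> s4 -0-> s0 -1-> s4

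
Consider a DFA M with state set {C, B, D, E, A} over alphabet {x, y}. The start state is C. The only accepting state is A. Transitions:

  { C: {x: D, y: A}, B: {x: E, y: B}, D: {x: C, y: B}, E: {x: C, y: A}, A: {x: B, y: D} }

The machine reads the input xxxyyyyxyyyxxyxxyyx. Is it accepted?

No

C → D → C → D → B → B → B → B → E → A → D → B → E → C → A → B → E → A → D → C
End state C is not accepting.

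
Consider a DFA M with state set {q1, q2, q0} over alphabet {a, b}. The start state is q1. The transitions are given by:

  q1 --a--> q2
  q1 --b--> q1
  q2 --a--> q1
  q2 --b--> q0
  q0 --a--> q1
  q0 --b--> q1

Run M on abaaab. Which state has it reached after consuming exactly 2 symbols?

q1 → q2 → q0
After 2 symbols: q0.

q0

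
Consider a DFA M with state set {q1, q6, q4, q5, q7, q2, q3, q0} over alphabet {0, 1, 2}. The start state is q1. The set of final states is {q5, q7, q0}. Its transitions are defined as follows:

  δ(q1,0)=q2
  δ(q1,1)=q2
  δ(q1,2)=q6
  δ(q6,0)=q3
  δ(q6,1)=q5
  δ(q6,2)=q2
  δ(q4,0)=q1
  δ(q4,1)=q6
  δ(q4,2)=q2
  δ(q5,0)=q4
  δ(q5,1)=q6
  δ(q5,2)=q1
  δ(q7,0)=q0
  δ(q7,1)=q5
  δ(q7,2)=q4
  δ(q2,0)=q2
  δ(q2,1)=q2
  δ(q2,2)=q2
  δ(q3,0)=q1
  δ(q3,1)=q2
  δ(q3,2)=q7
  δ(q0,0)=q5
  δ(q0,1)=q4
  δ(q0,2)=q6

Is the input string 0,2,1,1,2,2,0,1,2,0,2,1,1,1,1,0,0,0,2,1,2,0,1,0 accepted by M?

start at q1
read '0': q1 → q2
read '2': q2 → q2
read '1': q2 → q2
read '1': q2 → q2
read '2': q2 → q2
read '2': q2 → q2
read '0': q2 → q2
read '1': q2 → q2
read '2': q2 → q2
read '0': q2 → q2
read '2': q2 → q2
read '1': q2 → q2
read '1': q2 → q2
read '1': q2 → q2
read '1': q2 → q2
read '0': q2 → q2
read '0': q2 → q2
read '0': q2 → q2
read '2': q2 → q2
read '1': q2 → q2
read '2': q2 → q2
read '0': q2 → q2
read '1': q2 → q2
read '0': q2 → q2
End state q2 is not accepting.

No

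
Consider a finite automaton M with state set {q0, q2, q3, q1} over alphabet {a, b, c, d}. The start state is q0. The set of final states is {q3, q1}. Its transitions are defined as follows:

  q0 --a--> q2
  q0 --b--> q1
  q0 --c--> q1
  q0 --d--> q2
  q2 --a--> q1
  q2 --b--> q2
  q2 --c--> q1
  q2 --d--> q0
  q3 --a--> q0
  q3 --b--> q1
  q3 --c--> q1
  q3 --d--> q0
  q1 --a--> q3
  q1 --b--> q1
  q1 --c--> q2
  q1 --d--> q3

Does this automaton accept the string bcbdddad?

No

q0 → q1 → q2 → q2 → q0 → q2 → q0 → q2 → q0
End state q0 is not accepting.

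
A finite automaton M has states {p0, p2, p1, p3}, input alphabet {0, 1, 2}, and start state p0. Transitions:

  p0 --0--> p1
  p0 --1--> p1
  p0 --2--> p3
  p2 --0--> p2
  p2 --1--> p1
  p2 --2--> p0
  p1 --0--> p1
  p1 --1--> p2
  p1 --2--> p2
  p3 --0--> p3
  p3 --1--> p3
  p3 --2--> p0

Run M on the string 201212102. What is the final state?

p2

Trace: p0 -2-> p3 -0-> p3 -1-> p3 -2-> p0 -1-> p1 -2-> p2 -1-> p1 -0-> p1 -2-> p2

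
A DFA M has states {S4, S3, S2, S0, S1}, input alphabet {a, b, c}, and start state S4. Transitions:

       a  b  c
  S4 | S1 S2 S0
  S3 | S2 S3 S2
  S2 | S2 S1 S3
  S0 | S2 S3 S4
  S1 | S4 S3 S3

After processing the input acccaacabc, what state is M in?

S3

start at S4
read 'a': S4 → S1
read 'c': S1 → S3
read 'c': S3 → S2
read 'c': S2 → S3
read 'a': S3 → S2
read 'a': S2 → S2
read 'c': S2 → S3
read 'a': S3 → S2
read 'b': S2 → S1
read 'c': S1 → S3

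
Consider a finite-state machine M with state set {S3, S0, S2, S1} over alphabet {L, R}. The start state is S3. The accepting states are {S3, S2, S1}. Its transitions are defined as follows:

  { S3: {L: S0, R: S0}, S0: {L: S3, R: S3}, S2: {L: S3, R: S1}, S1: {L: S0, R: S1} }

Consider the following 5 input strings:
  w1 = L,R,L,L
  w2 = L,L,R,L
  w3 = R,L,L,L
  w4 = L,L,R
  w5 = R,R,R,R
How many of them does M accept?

4

w1: Trace: S3 -L-> S0 -R-> S3 -L-> S0 -L-> S3  → end S3, accepted
w2: Trace: S3 -L-> S0 -L-> S3 -R-> S0 -L-> S3  → end S3, accepted
w3: Trace: S3 -R-> S0 -L-> S3 -L-> S0 -L-> S3  → end S3, accepted
w4: Trace: S3 -L-> S0 -L-> S3 -R-> S0  → end S0, rejected
w5: Trace: S3 -R-> S0 -R-> S3 -R-> S0 -R-> S3  → end S3, accepted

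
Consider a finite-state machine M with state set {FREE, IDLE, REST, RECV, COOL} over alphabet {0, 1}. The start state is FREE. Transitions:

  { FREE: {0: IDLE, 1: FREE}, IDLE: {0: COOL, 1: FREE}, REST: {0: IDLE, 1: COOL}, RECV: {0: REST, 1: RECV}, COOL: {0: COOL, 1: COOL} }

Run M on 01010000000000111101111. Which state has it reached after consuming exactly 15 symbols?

FREE → IDLE → FREE → IDLE → FREE → IDLE → COOL → COOL → COOL → COOL → COOL → COOL → COOL → COOL → COOL → COOL
After 15 symbols: COOL.

COOL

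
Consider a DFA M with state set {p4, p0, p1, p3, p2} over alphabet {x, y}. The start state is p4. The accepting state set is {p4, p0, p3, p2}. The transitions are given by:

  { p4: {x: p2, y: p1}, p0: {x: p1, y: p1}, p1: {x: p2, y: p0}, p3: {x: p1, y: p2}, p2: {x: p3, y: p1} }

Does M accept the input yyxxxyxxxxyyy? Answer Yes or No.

start at p4
read 'y': p4 → p1
read 'y': p1 → p0
read 'x': p0 → p1
read 'x': p1 → p2
read 'x': p2 → p3
read 'y': p3 → p2
read 'x': p2 → p3
read 'x': p3 → p1
read 'x': p1 → p2
read 'x': p2 → p3
read 'y': p3 → p2
read 'y': p2 → p1
read 'y': p1 → p0
End state p0 is accepting.

Yes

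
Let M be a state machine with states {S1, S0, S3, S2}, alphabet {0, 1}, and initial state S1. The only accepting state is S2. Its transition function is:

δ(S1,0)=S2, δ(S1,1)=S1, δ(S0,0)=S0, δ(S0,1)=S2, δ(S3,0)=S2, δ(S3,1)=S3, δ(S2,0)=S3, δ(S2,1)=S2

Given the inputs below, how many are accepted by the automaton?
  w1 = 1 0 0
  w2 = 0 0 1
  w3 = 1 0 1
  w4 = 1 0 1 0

w1: Trace: S1 -1-> S1 -0-> S2 -0-> S3  → end S3, rejected
w2: Trace: S1 -0-> S2 -0-> S3 -1-> S3  → end S3, rejected
w3: Trace: S1 -1-> S1 -0-> S2 -1-> S2  → end S2, accepted
w4: Trace: S1 -1-> S1 -0-> S2 -1-> S2 -0-> S3  → end S3, rejected

1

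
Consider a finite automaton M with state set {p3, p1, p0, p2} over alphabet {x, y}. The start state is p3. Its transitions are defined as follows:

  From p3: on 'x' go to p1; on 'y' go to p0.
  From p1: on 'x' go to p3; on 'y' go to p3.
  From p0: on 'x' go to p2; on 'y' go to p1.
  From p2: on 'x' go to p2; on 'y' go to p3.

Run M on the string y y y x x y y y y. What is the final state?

p0

start at p3
read 'y': p3 → p0
read 'y': p0 → p1
read 'y': p1 → p3
read 'x': p3 → p1
read 'x': p1 → p3
read 'y': p3 → p0
read 'y': p0 → p1
read 'y': p1 → p3
read 'y': p3 → p0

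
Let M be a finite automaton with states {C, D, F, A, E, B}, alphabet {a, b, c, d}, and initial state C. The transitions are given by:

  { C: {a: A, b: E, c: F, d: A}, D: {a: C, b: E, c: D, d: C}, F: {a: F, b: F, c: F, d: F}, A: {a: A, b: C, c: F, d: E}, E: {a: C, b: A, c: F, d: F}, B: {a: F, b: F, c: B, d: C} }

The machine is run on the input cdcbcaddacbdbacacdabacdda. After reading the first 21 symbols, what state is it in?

start at C
read 'c': C → F
read 'd': F → F
read 'c': F → F
read 'b': F → F
read 'c': F → F
read 'a': F → F
read 'd': F → F
read 'd': F → F
read 'a': F → F
read 'c': F → F
read 'b': F → F
read 'd': F → F
read 'b': F → F
read 'a': F → F
read 'c': F → F
read 'a': F → F
read 'c': F → F
read 'd': F → F
read 'a': F → F
read 'b': F → F
read 'a': F → F
After 21 symbols: F.

F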